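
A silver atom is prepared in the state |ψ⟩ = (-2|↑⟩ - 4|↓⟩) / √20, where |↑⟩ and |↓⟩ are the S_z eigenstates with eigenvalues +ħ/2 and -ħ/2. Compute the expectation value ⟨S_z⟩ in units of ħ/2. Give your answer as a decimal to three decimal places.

-0.600

⟨σ_z⟩ = |a|² - |b|² divided by |a|²+|b|², with a, b the |↑⟩, |↓⟩ amplitudes.
= (4 - 16)/20 = -12/20.
⟨S_z⟩ = (ħ/2)·⟨σ_z⟩.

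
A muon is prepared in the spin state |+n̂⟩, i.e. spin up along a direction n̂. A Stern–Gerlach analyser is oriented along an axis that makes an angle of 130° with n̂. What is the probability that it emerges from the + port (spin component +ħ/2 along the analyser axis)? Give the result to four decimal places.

For spin-½, the probability of finding spin-up along an axis at angle θ to the initial spin direction is cos²(θ/2); spin-down is sin²(θ/2).
θ = 130°, so P = cos²(65°) ≈ 0.1786.

0.1786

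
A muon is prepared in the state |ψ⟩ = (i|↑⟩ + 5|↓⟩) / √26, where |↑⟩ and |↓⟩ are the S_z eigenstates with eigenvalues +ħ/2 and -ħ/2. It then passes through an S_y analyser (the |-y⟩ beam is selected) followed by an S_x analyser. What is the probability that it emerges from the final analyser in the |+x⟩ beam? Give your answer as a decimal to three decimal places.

0.346

First analyser (S_y): P(|-y⟩) = |⟨-y|ψ⟩|² = 36/52.
After stage 1 the state is |-y⟩; P(|+x⟩) = |⟨+x|-y⟩|² = 1/2.
Joint probability = 36/52 × 1/2 = 0.346.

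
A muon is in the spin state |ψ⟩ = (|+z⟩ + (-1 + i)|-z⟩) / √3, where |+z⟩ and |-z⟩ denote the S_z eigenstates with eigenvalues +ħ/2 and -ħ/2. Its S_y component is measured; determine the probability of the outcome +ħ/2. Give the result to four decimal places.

|+y⟩ = (|+z⟩ + i|-z⟩)/√2, so ⟨+y|ψ⟩ = (2 + i) / (√2·√3).
P = |2 + i|² / 6 = 5/6.

0.8333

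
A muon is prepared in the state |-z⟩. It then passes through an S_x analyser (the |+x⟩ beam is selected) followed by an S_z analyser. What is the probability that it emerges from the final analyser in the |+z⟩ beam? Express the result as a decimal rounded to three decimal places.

0.250

First analyser (S_x): from |-z⟩, P(|+x⟩) = 1/2.
After stage 1 the state is |+x⟩; P(|+z⟩) = |⟨+z|+x⟩|² = 1/2.
Joint probability = 1/2 × 1/2 = 0.250.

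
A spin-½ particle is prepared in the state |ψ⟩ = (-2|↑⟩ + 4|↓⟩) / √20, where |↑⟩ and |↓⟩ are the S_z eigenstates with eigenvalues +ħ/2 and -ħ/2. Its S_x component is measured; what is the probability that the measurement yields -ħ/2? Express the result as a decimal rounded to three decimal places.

0.900

|-x⟩ = (|↑⟩ - |↓⟩)/√2, so ⟨-x|ψ⟩ = (-6) / (√2·√20).
P = |-6|² / 40 = 36/40.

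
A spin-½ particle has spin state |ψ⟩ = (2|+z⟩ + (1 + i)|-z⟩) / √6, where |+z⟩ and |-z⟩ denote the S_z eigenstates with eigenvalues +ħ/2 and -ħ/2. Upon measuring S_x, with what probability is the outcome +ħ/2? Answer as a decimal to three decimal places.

0.833

|+x⟩ = (|+z⟩ + |-z⟩)/√2, so ⟨+x|ψ⟩ = (3 + i) / (√2·√6).
P = |3 + i|² / 12 = 10/12.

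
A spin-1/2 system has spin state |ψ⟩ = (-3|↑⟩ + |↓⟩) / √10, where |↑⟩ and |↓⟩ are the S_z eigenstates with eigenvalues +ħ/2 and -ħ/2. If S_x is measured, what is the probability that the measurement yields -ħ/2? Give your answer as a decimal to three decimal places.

0.800

|-x⟩ = (|↑⟩ - |↓⟩)/√2, so ⟨-x|ψ⟩ = (-4) / (√2·√10).
P = |-4|² / 20 = 16/20.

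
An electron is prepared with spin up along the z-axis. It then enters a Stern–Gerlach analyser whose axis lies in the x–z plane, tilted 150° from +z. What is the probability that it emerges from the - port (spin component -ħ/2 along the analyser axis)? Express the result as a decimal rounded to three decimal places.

0.933

For spin-½, the probability of finding spin-up along an axis at angle θ to the initial spin direction is cos²(θ/2); spin-down is sin²(θ/2).
θ = 150°, so P = sin²(75°) ≈ 0.933.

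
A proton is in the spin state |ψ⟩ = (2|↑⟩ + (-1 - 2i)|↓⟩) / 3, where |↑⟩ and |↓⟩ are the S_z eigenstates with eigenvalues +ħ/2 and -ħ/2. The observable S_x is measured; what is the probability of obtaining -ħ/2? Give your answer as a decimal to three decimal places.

0.722

|-x⟩ = (|↑⟩ - |↓⟩)/√2, so ⟨-x|ψ⟩ = (3 + 2i) / (√2·3).
P = |3 + 2i|² / 18 = 13/18.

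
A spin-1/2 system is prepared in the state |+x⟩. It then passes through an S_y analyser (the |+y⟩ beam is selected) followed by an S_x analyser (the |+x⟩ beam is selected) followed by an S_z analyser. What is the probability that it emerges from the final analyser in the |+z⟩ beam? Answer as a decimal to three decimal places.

First analyser (S_y): from |+x⟩, P(|+y⟩) = 1/2.
After stage 1 the state is |+y⟩; P(|+x⟩) = |⟨+x|+y⟩|² = 1/2.
After stage 2 the state is |+x⟩; P(|+z⟩) = |⟨+z|+x⟩|² = 1/2.
Joint probability = 1/2 × 1/2 × 1/2 = 0.125.

0.125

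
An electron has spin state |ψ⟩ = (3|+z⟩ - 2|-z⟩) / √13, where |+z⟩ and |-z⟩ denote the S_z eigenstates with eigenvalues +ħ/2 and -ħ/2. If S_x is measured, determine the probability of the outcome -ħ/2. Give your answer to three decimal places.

0.962

|-x⟩ = (|+z⟩ - |-z⟩)/√2, so ⟨-x|ψ⟩ = (5) / (√2·√13).
P = |5|² / 26 = 25/26.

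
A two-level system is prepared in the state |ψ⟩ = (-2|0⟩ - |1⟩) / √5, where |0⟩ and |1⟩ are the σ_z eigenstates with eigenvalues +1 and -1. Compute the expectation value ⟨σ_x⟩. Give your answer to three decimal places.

⟨σ_x⟩ = 2 Re(a* b)/(|a|²+|b|²) with a = -2, b = -1.
a* b = 2, so ⟨σ_x⟩ = 4/5.

0.800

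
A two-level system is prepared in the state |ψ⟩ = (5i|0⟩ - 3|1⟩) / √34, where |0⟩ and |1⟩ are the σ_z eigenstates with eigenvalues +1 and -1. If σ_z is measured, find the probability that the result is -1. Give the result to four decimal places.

0.2647

The -1 outcome corresponds to |1⟩. Its amplitude in |ψ⟩ is -3/√34.
P = |-3|² / 34 = 9/34.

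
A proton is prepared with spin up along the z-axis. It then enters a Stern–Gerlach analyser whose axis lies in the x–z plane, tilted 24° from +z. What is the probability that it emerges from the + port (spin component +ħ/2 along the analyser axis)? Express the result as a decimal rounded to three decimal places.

For spin-½, the probability of finding spin-up along an axis at angle θ to the initial spin direction is cos²(θ/2); spin-down is sin²(θ/2).
θ = 24°, so P = cos²(12°) ≈ 0.957.

0.957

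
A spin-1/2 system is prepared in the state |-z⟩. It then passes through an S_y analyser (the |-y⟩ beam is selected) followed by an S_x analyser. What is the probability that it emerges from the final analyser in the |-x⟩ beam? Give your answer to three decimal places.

First analyser (S_y): from |-z⟩, P(|-y⟩) = 1/2.
After stage 1 the state is |-y⟩; P(|-x⟩) = |⟨-x|-y⟩|² = 1/2.
Joint probability = 1/2 × 1/2 = 0.250.

0.250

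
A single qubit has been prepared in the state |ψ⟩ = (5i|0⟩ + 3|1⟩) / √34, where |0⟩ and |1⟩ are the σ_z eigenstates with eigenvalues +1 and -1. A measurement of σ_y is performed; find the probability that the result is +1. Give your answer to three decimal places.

0.059

|+y⟩ = (|0⟩ + i|1⟩)/√2, so ⟨+y|ψ⟩ = (2i) / (√2·√34).
P = |2i|² / 68 = 4/68.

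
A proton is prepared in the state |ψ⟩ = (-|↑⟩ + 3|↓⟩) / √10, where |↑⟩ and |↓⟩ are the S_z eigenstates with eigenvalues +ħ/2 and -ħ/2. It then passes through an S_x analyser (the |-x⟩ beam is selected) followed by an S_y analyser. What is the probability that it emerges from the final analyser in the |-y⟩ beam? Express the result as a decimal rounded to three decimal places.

0.400

First analyser (S_x): P(|-x⟩) = |⟨-x|ψ⟩|² = 16/20.
After stage 1 the state is |-x⟩; P(|-y⟩) = |⟨-y|-x⟩|² = 1/2.
Joint probability = 16/20 × 1/2 = 0.400.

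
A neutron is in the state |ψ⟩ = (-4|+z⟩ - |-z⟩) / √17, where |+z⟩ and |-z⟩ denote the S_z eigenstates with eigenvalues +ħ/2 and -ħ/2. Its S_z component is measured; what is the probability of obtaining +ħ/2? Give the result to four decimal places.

0.9412

The +ħ/2 outcome corresponds to |+z⟩. Its amplitude in |ψ⟩ is -4/√17.
P = |-4|² / 17 = 16/17.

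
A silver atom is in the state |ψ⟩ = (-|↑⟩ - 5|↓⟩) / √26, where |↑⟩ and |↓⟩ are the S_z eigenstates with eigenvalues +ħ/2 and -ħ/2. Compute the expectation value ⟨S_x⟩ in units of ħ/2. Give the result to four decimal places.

0.3846

⟨σ_x⟩ = 2 Re(a* b)/(|a|²+|b|²) with a = -1, b = -5.
a* b = 5, so ⟨σ_x⟩ = 10/26.
⟨S_x⟩ = (ħ/2)·⟨σ_x⟩.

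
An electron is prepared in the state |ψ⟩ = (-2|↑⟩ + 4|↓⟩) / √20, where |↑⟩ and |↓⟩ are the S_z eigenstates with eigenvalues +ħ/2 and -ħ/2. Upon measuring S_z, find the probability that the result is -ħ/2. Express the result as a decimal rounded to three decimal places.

The -ħ/2 outcome corresponds to |↓⟩. Its amplitude in |ψ⟩ is 4/√20.
P = |4|² / 20 = 16/20.

0.800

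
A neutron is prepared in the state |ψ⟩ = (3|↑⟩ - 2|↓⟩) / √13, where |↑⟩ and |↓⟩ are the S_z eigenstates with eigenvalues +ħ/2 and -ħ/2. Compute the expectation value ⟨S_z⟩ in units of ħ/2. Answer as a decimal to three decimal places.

⟨σ_z⟩ = |a|² - |b|² divided by |a|²+|b|², with a, b the |↑⟩, |↓⟩ amplitudes.
= (9 - 4)/13 = 5/13.
⟨S_z⟩ = (ħ/2)·⟨σ_z⟩.

0.385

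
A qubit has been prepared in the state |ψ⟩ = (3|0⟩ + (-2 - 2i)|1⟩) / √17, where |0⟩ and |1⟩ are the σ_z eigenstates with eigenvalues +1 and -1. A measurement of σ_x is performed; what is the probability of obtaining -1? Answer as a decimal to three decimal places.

0.853

|-x⟩ = (|0⟩ - |1⟩)/√2, so ⟨-x|ψ⟩ = (5 + 2i) / (√2·√17).
P = |5 + 2i|² / 34 = 29/34.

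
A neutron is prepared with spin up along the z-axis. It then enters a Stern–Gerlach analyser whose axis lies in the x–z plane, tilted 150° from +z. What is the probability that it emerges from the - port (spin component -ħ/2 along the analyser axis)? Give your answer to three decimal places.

For spin-½, the probability of finding spin-up along an axis at angle θ to the initial spin direction is cos²(θ/2); spin-down is sin²(θ/2).
θ = 150°, so P = sin²(75°) ≈ 0.933.

0.933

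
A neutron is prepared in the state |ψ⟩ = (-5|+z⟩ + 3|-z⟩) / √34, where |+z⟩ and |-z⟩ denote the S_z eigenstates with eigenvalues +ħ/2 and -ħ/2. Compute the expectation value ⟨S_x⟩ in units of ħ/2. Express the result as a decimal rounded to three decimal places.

-0.882

⟨σ_x⟩ = 2 Re(a* b)/(|a|²+|b|²) with a = -5, b = 3.
a* b = -15, so ⟨σ_x⟩ = -30/34.
⟨S_x⟩ = (ħ/2)·⟨σ_x⟩.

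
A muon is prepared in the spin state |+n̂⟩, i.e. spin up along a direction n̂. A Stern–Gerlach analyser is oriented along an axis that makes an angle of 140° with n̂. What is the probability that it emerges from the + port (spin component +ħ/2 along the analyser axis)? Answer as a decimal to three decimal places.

For spin-½, the probability of finding spin-up along an axis at angle θ to the initial spin direction is cos²(θ/2); spin-down is sin²(θ/2).
θ = 140°, so P = cos²(70°) ≈ 0.117.

0.117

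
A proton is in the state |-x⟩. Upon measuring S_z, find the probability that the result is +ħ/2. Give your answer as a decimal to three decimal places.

0.500

In the S_z basis, |-x⟩ = (|↑⟩ - |↓⟩)/√2 and |+z⟩ = |↑⟩.
|⟨+z|-x⟩|² = 1/2.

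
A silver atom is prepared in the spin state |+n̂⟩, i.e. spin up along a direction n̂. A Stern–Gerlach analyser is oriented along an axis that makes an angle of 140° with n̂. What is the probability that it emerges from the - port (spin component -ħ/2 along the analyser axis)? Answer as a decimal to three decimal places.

For spin-½, the probability of finding spin-up along an axis at angle θ to the initial spin direction is cos²(θ/2); spin-down is sin²(θ/2).
θ = 140°, so P = sin²(70°) ≈ 0.883.

0.883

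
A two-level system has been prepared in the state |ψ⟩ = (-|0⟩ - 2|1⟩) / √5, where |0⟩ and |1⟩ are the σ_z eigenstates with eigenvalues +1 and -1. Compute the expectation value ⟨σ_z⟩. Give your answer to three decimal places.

-0.600

⟨σ_z⟩ = |a|² - |b|² divided by |a|²+|b|², with a, b the |0⟩, |1⟩ amplitudes.
= (1 - 4)/5 = -3/5.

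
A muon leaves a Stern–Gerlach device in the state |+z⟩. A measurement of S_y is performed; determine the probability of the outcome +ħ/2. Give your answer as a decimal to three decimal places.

In the S_z basis, |+z⟩ = |↑⟩ and |+y⟩ = (|↑⟩ + i|↓⟩)/√2.
|⟨+y|+z⟩|² = 1/2.

0.500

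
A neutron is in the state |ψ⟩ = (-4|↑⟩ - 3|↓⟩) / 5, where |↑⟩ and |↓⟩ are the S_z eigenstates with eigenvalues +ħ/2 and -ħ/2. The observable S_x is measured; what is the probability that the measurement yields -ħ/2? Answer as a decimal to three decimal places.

|-x⟩ = (|↑⟩ - |↓⟩)/√2, so ⟨-x|ψ⟩ = (-1) / (√2·5).
P = |-1|² / 50 = 1/50.

0.020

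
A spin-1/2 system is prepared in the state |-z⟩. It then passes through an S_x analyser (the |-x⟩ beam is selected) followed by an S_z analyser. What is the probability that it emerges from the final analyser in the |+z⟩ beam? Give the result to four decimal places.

0.2500

First analyser (S_x): from |-z⟩, P(|-x⟩) = 1/2.
After stage 1 the state is |-x⟩; P(|+z⟩) = |⟨+z|-x⟩|² = 1/2.
Joint probability = 1/2 × 1/2 = 0.2500.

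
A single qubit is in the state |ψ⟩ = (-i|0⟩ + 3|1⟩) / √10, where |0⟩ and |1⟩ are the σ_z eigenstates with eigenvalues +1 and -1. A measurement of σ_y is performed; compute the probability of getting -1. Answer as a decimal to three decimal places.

|-y⟩ = (|0⟩ - i|1⟩)/√2, so ⟨-y|ψ⟩ = (2i) / (√2·√10).
P = |2i|² / 20 = 4/20.

0.200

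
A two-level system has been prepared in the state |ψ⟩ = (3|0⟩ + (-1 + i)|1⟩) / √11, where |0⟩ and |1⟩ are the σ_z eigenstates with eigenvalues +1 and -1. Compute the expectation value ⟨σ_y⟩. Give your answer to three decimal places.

⟨σ_y⟩ = 2 Im(a* b)/(|a|²+|b|²) with a = 3, b = (-1 + i).
a* b = (-3 + 3i), so ⟨σ_y⟩ = 6/11.

0.545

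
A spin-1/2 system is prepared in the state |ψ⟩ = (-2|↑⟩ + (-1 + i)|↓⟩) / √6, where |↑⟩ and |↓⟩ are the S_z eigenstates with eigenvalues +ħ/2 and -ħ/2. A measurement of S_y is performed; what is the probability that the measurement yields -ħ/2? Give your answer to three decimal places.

0.833

|-y⟩ = (|↑⟩ - i|↓⟩)/√2, so ⟨-y|ψ⟩ = (-3 - i) / (√2·√6).
P = |-3 - i|² / 12 = 10/12.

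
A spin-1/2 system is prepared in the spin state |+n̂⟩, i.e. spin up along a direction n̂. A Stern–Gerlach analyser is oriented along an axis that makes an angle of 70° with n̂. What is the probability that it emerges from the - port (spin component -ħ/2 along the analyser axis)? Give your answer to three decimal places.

0.329

For spin-½, the probability of finding spin-up along an axis at angle θ to the initial spin direction is cos²(θ/2); spin-down is sin²(θ/2).
θ = 70°, so P = sin²(35°) ≈ 0.329.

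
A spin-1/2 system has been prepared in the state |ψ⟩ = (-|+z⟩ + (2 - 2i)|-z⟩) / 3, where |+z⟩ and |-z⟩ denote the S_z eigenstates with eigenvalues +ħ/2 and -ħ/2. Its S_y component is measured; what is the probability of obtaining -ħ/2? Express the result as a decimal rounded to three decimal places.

|-y⟩ = (|+z⟩ - i|-z⟩)/√2, so ⟨-y|ψ⟩ = (1 + 2i) / (√2·3).
P = |1 + 2i|² / 18 = 5/18.

0.278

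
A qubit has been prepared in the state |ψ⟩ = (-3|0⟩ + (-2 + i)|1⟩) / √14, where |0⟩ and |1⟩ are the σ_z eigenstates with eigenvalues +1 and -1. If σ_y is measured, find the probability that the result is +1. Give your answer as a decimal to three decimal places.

0.286

|+y⟩ = (|0⟩ + i|1⟩)/√2, so ⟨+y|ψ⟩ = (-2 + 2i) / (√2·√14).
P = |-2 + 2i|² / 28 = 8/28.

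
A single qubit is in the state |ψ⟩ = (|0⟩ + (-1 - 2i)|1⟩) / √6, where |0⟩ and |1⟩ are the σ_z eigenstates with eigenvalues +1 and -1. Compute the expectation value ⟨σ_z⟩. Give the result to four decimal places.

-0.6667

⟨σ_z⟩ = |a|² - |b|² divided by |a|²+|b|², with a, b the |0⟩, |1⟩ amplitudes.
= (1 - 5)/6 = -4/6.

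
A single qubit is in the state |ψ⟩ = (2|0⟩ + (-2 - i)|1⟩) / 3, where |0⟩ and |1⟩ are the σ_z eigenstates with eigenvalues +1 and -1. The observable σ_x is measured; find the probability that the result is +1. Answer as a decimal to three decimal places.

|+x⟩ = (|0⟩ + |1⟩)/√2, so ⟨+x|ψ⟩ = (-i) / (√2·3).
P = |-i|² / 18 = 1/18.

0.056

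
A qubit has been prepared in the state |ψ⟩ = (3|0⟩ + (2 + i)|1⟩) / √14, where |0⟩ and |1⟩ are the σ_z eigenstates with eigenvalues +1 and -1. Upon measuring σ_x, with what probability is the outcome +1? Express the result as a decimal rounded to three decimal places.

0.929

|+x⟩ = (|0⟩ + |1⟩)/√2, so ⟨+x|ψ⟩ = (5 + i) / (√2·√14).
P = |5 + i|² / 28 = 26/28.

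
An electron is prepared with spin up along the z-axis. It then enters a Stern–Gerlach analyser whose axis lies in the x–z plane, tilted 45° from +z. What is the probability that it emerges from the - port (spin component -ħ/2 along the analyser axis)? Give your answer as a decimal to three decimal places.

For spin-½, the probability of finding spin-up along an axis at angle θ to the initial spin direction is cos²(θ/2); spin-down is sin²(θ/2).
θ = 45°, so P = sin²(22.5°) ≈ 0.146.

0.146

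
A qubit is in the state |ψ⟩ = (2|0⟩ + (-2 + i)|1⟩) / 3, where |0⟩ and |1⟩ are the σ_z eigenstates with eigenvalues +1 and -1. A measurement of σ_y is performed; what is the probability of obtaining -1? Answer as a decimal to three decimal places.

|-y⟩ = (|0⟩ - i|1⟩)/√2, so ⟨-y|ψ⟩ = (1 - 2i) / (√2·3).
P = |1 - 2i|² / 18 = 5/18.

0.278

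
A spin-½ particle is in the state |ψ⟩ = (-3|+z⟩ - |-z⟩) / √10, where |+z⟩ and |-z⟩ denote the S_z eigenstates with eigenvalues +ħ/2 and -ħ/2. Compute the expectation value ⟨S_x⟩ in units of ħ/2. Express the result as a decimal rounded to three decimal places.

0.600

⟨σ_x⟩ = 2 Re(a* b)/(|a|²+|b|²) with a = -3, b = -1.
a* b = 3, so ⟨σ_x⟩ = 6/10.
⟨S_x⟩ = (ħ/2)·⟨σ_x⟩.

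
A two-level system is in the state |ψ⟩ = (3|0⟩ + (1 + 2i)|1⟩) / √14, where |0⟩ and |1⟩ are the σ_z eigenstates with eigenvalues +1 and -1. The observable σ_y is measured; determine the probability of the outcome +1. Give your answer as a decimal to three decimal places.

|+y⟩ = (|0⟩ + i|1⟩)/√2, so ⟨+y|ψ⟩ = (5 - i) / (√2·√14).
P = |5 - i|² / 28 = 26/28.

0.929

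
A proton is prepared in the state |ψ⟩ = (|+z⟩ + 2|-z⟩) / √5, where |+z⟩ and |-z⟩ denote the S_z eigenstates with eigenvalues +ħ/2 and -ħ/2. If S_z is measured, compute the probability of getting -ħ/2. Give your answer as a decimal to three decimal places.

The -ħ/2 outcome corresponds to |-z⟩. Its amplitude in |ψ⟩ is 2/√5.
P = |2|² / 5 = 4/5.

0.800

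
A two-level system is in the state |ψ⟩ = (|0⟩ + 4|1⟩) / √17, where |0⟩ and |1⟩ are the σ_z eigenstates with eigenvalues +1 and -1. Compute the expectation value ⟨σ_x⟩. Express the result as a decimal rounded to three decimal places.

0.471

⟨σ_x⟩ = 2 Re(a* b)/(|a|²+|b|²) with a = 1, b = 4.
a* b = 4, so ⟨σ_x⟩ = 8/17.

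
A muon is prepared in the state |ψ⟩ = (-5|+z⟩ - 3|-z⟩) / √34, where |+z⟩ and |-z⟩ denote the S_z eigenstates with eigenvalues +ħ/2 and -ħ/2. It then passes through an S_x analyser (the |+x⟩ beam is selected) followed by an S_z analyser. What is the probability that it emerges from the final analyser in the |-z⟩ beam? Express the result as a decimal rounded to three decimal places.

First analyser (S_x): P(|+x⟩) = |⟨+x|ψ⟩|² = 64/68.
After stage 1 the state is |+x⟩; P(|-z⟩) = |⟨-z|+x⟩|² = 1/2.
Joint probability = 64/68 × 1/2 = 0.471.

0.471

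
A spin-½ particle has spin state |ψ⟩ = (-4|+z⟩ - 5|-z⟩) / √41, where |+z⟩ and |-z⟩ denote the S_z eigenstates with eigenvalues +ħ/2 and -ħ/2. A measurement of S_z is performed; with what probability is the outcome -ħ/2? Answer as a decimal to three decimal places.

0.610

The -ħ/2 outcome corresponds to |-z⟩. Its amplitude in |ψ⟩ is -5/√41.
P = |-5|² / 41 = 25/41.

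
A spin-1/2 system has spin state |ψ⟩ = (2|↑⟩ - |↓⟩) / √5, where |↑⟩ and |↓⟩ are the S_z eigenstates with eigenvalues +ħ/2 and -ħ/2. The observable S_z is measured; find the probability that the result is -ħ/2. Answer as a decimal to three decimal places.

0.200

The -ħ/2 outcome corresponds to |↓⟩. Its amplitude in |ψ⟩ is -1/√5.
P = |-1|² / 5 = 1/5.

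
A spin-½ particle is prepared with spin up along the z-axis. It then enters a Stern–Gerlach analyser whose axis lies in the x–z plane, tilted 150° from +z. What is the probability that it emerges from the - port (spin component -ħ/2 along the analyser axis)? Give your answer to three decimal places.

0.933

For spin-½, the probability of finding spin-up along an axis at angle θ to the initial spin direction is cos²(θ/2); spin-down is sin²(θ/2).
θ = 150°, so P = sin²(75°) ≈ 0.933.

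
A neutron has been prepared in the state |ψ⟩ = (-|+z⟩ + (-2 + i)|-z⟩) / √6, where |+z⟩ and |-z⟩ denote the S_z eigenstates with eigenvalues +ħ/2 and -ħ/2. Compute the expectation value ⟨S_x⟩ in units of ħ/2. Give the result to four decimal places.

0.6667

⟨σ_x⟩ = 2 Re(a* b)/(|a|²+|b|²) with a = -1, b = (-2 + i).
a* b = (2 - i), so ⟨σ_x⟩ = 4/6.
⟨S_x⟩ = (ħ/2)·⟨σ_x⟩.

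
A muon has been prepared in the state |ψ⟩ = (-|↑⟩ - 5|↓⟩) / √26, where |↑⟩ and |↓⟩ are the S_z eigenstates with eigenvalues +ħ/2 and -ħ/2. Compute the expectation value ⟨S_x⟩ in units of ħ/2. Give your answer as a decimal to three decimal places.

⟨σ_x⟩ = 2 Re(a* b)/(|a|²+|b|²) with a = -1, b = -5.
a* b = 5, so ⟨σ_x⟩ = 10/26.
⟨S_x⟩ = (ħ/2)·⟨σ_x⟩.

0.385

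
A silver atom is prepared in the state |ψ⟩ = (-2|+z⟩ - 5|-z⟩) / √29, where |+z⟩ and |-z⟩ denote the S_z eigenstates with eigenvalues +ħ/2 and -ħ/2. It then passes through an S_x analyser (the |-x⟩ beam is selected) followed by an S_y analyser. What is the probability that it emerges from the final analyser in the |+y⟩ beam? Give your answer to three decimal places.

First analyser (S_x): P(|-x⟩) = |⟨-x|ψ⟩|² = 9/58.
After stage 1 the state is |-x⟩; P(|+y⟩) = |⟨+y|-x⟩|² = 1/2.
Joint probability = 9/58 × 1/2 = 0.078.

0.078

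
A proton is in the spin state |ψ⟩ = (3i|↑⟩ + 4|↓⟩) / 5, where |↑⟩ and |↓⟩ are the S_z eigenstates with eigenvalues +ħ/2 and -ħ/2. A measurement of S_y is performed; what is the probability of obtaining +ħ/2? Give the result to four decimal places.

|+y⟩ = (|↑⟩ + i|↓⟩)/√2, so ⟨+y|ψ⟩ = (-i) / (√2·5).
P = |-i|² / 50 = 1/50.

0.0200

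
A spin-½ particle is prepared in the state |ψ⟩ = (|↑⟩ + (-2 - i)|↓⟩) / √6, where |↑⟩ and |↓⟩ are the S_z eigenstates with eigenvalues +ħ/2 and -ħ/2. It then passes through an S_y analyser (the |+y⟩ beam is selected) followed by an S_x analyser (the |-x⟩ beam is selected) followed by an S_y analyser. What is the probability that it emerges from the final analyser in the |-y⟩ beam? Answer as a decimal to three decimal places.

0.083

First analyser (S_y): P(|+y⟩) = |⟨+y|ψ⟩|² = 4/12.
After stage 1 the state is |+y⟩; P(|-x⟩) = |⟨-x|+y⟩|² = 1/2.
After stage 2 the state is |-x⟩; P(|-y⟩) = |⟨-y|-x⟩|² = 1/2.
Joint probability = 4/12 × 1/2 × 1/2 = 0.083.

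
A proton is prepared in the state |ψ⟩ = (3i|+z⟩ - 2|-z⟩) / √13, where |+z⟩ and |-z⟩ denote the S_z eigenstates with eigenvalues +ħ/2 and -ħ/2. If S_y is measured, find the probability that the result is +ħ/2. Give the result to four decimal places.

|+y⟩ = (|+z⟩ + i|-z⟩)/√2, so ⟨+y|ψ⟩ = (5i) / (√2·√13).
P = |5i|² / 26 = 25/26.

0.9615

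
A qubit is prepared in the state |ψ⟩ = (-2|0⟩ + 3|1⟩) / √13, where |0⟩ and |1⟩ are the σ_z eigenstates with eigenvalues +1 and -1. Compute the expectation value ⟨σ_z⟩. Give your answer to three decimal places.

-0.385

⟨σ_z⟩ = |a|² - |b|² divided by |a|²+|b|², with a, b the |0⟩, |1⟩ amplitudes.
= (4 - 9)/13 = -5/13.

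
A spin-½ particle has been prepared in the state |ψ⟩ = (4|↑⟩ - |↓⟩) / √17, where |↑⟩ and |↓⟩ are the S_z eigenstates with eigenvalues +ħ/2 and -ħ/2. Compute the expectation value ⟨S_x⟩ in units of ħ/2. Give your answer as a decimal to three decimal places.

⟨σ_x⟩ = 2 Re(a* b)/(|a|²+|b|²) with a = 4, b = -1.
a* b = -4, so ⟨σ_x⟩ = -8/17.
⟨S_x⟩ = (ħ/2)·⟨σ_x⟩.

-0.471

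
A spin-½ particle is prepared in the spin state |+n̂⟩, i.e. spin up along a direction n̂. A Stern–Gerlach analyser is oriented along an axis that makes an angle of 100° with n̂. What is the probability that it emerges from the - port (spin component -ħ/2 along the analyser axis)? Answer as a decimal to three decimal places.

For spin-½, the probability of finding spin-up along an axis at angle θ to the initial spin direction is cos²(θ/2); spin-down is sin²(θ/2).
θ = 100°, so P = sin²(50°) ≈ 0.587.

0.587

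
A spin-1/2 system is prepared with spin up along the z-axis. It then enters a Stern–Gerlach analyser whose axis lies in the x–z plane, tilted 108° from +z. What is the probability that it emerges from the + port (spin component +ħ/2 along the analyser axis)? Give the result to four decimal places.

0.3455

For spin-½, the probability of finding spin-up along an axis at angle θ to the initial spin direction is cos²(θ/2); spin-down is sin²(θ/2).
θ = 108°, so P = cos²(54°) ≈ 0.3455.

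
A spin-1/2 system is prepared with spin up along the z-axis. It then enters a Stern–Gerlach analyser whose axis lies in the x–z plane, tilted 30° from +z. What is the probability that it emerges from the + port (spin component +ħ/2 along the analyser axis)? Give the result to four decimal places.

For spin-½, the probability of finding spin-up along an axis at angle θ to the initial spin direction is cos²(θ/2); spin-down is sin²(θ/2).
θ = 30°, so P = cos²(15°) ≈ 0.9330.

0.9330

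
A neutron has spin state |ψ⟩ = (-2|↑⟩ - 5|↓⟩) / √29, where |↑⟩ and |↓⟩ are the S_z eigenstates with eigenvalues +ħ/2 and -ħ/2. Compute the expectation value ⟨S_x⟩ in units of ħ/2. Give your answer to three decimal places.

⟨σ_x⟩ = 2 Re(a* b)/(|a|²+|b|²) with a = -2, b = -5.
a* b = 10, so ⟨σ_x⟩ = 20/29.
⟨S_x⟩ = (ħ/2)·⟨σ_x⟩.

0.690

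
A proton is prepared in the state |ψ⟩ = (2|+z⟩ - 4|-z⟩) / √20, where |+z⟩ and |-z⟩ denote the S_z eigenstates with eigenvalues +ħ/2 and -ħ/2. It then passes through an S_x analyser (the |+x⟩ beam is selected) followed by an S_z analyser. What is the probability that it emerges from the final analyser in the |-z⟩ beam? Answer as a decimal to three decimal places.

0.050

First analyser (S_x): P(|+x⟩) = |⟨+x|ψ⟩|² = 4/40.
After stage 1 the state is |+x⟩; P(|-z⟩) = |⟨-z|+x⟩|² = 1/2.
Joint probability = 4/40 × 1/2 = 0.050.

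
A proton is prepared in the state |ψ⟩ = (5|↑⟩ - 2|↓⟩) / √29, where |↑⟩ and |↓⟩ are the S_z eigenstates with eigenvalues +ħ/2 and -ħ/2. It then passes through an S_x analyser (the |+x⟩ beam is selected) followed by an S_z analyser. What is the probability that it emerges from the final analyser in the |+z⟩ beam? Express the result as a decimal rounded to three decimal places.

0.078

First analyser (S_x): P(|+x⟩) = |⟨+x|ψ⟩|² = 9/58.
After stage 1 the state is |+x⟩; P(|+z⟩) = |⟨+z|+x⟩|² = 1/2.
Joint probability = 9/58 × 1/2 = 0.078.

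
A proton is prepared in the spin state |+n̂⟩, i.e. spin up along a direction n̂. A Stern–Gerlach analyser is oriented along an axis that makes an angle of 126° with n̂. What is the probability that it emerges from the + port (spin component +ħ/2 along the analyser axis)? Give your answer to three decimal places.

0.206

For spin-½, the probability of finding spin-up along an axis at angle θ to the initial spin direction is cos²(θ/2); spin-down is sin²(θ/2).
θ = 126°, so P = cos²(63°) ≈ 0.206.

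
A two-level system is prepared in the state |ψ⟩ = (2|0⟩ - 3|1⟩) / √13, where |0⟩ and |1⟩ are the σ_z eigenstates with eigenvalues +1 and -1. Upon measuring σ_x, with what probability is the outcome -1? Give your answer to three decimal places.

0.962

|-x⟩ = (|0⟩ - |1⟩)/√2, so ⟨-x|ψ⟩ = (5) / (√2·√13).
P = |5|² / 26 = 25/26.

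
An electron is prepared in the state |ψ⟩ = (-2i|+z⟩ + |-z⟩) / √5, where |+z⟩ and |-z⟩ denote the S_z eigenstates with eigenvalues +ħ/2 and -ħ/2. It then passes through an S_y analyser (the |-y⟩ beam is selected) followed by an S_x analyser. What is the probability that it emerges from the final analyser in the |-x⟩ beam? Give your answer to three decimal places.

First analyser (S_y): P(|-y⟩) = |⟨-y|ψ⟩|² = 1/10.
After stage 1 the state is |-y⟩; P(|-x⟩) = |⟨-x|-y⟩|² = 1/2.
Joint probability = 1/10 × 1/2 = 0.050.

0.050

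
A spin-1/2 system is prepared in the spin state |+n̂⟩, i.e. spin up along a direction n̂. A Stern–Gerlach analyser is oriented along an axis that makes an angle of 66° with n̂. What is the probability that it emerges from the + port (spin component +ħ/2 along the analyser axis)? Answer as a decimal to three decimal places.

0.703

For spin-½, the probability of finding spin-up along an axis at angle θ to the initial spin direction is cos²(θ/2); spin-down is sin²(θ/2).
θ = 66°, so P = cos²(33°) ≈ 0.703.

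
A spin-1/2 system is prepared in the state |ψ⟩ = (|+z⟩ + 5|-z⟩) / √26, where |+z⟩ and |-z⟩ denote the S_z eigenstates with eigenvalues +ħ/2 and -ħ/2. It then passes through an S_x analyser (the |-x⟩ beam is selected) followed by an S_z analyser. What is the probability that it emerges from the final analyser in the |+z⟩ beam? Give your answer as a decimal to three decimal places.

0.154

First analyser (S_x): P(|-x⟩) = |⟨-x|ψ⟩|² = 16/52.
After stage 1 the state is |-x⟩; P(|+z⟩) = |⟨+z|-x⟩|² = 1/2.
Joint probability = 16/52 × 1/2 = 0.154.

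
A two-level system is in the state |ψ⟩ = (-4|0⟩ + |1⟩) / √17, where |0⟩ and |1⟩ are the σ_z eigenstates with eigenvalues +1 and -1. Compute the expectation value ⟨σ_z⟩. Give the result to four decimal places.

⟨σ_z⟩ = |a|² - |b|² divided by |a|²+|b|², with a, b the |0⟩, |1⟩ amplitudes.
= (16 - 1)/17 = 15/17.

0.8824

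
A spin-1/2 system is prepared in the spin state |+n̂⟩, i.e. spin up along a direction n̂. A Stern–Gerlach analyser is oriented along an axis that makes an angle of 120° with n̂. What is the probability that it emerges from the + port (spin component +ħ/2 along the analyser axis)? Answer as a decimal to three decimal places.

For spin-½, the probability of finding spin-up along an axis at angle θ to the initial spin direction is cos²(θ/2); spin-down is sin²(θ/2).
θ = 120°, so P = cos²(60°) ≈ 0.250.

0.250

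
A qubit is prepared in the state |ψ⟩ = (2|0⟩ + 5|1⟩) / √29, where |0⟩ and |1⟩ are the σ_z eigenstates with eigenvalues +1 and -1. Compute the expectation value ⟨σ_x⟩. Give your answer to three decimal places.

⟨σ_x⟩ = 2 Re(a* b)/(|a|²+|b|²) with a = 2, b = 5.
a* b = 10, so ⟨σ_x⟩ = 20/29.

0.690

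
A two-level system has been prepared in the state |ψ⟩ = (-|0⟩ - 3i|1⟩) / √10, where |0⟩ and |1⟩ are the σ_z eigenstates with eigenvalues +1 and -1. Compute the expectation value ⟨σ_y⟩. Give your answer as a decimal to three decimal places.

⟨σ_y⟩ = 2 Im(a* b)/(|a|²+|b|²) with a = -1, b = -3i.
a* b = 3i, so ⟨σ_y⟩ = 6/10.

0.600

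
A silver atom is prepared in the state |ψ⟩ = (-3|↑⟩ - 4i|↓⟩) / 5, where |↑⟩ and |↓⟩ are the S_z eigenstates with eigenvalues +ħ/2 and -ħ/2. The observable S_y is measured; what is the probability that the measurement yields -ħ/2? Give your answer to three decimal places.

0.020

|-y⟩ = (|↑⟩ - i|↓⟩)/√2, so ⟨-y|ψ⟩ = (1) / (√2·5).
P = |1|² / 50 = 1/50.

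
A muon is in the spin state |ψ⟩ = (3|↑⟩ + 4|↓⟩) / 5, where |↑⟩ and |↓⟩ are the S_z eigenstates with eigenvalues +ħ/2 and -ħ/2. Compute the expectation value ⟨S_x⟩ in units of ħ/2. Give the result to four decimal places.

⟨σ_x⟩ = 2 Re(a* b)/(|a|²+|b|²) with a = 3, b = 4.
a* b = 12, so ⟨σ_x⟩ = 24/25.
⟨S_x⟩ = (ħ/2)·⟨σ_x⟩.

0.9600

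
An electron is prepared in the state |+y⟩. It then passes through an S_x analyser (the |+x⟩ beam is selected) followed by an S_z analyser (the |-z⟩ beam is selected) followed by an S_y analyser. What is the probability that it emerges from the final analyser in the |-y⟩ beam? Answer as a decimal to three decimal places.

0.125

First analyser (S_x): from |+y⟩, P(|+x⟩) = 1/2.
After stage 1 the state is |+x⟩; P(|-z⟩) = |⟨-z|+x⟩|² = 1/2.
After stage 2 the state is |-z⟩; P(|-y⟩) = |⟨-y|-z⟩|² = 1/2.
Joint probability = 1/2 × 1/2 × 1/2 = 0.125.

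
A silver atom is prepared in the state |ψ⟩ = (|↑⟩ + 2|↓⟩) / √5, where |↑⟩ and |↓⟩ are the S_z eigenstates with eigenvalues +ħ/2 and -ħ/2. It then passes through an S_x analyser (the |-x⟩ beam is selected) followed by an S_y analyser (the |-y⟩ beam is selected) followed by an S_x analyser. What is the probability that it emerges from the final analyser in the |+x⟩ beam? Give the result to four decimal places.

First analyser (S_x): P(|-x⟩) = |⟨-x|ψ⟩|² = 1/10.
After stage 1 the state is |-x⟩; P(|-y⟩) = |⟨-y|-x⟩|² = 1/2.
After stage 2 the state is |-y⟩; P(|+x⟩) = |⟨+x|-y⟩|² = 1/2.
Joint probability = 1/10 × 1/2 × 1/2 = 0.0250.

0.0250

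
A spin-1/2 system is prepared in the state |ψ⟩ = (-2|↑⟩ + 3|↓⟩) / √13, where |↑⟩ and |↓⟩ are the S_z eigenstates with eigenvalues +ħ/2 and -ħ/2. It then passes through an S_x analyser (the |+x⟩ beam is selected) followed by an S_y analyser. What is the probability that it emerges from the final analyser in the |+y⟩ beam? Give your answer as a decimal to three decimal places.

First analyser (S_x): P(|+x⟩) = |⟨+x|ψ⟩|² = 1/26.
After stage 1 the state is |+x⟩; P(|+y⟩) = |⟨+y|+x⟩|² = 1/2.
Joint probability = 1/26 × 1/2 = 0.019.

0.019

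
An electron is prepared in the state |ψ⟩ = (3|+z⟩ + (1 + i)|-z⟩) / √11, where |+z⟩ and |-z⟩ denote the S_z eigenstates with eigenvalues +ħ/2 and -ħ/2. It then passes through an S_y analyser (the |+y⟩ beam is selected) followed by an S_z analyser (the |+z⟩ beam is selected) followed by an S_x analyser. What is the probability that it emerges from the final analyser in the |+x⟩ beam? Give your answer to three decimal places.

First analyser (S_y): P(|+y⟩) = |⟨+y|ψ⟩|² = 17/22.
After stage 1 the state is |+y⟩; P(|+z⟩) = |⟨+z|+y⟩|² = 1/2.
After stage 2 the state is |+z⟩; P(|+x⟩) = |⟨+x|+z⟩|² = 1/2.
Joint probability = 17/22 × 1/2 × 1/2 = 0.193.

0.193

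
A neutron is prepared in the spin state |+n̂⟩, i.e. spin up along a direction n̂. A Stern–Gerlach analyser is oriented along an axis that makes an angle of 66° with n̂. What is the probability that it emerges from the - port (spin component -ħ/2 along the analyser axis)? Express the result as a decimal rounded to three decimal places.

For spin-½, the probability of finding spin-up along an axis at angle θ to the initial spin direction is cos²(θ/2); spin-down is sin²(θ/2).
θ = 66°, so P = sin²(33°) ≈ 0.297.

0.297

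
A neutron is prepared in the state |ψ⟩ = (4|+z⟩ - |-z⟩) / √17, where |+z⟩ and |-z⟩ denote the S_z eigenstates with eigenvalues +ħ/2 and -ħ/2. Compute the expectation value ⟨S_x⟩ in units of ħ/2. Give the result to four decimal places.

⟨σ_x⟩ = 2 Re(a* b)/(|a|²+|b|²) with a = 4, b = -1.
a* b = -4, so ⟨σ_x⟩ = -8/17.
⟨S_x⟩ = (ħ/2)·⟨σ_x⟩.

-0.4706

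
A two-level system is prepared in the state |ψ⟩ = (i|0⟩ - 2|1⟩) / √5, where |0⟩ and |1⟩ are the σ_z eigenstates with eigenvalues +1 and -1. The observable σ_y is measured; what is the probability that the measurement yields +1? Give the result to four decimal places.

0.9000

|+y⟩ = (|0⟩ + i|1⟩)/√2, so ⟨+y|ψ⟩ = (3i) / (√2·√5).
P = |3i|² / 10 = 9/10.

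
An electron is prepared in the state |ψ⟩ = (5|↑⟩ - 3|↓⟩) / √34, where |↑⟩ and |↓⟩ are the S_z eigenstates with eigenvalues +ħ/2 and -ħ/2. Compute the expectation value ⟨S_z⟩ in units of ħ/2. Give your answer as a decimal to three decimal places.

0.471

⟨σ_z⟩ = |a|² - |b|² divided by |a|²+|b|², with a, b the |↑⟩, |↓⟩ amplitudes.
= (25 - 9)/34 = 16/34.
⟨S_z⟩ = (ħ/2)·⟨σ_z⟩.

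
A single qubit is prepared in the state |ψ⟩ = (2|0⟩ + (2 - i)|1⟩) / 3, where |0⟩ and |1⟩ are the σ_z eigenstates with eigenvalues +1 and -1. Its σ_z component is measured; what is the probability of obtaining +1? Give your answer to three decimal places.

0.444

The +1 outcome corresponds to |0⟩. Its amplitude in |ψ⟩ is 2/3.
P = |2|² / 9 = 4/9.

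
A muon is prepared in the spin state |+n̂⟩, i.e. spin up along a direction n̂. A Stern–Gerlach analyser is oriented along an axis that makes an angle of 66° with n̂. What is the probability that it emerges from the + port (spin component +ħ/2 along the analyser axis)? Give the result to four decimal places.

0.7034

For spin-½, the probability of finding spin-up along an axis at angle θ to the initial spin direction is cos²(θ/2); spin-down is sin²(θ/2).
θ = 66°, so P = cos²(33°) ≈ 0.7034.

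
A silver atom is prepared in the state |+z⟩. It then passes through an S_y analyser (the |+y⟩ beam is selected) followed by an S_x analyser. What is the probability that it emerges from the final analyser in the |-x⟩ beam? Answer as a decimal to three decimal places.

0.250

First analyser (S_y): from |+z⟩, P(|+y⟩) = 1/2.
After stage 1 the state is |+y⟩; P(|-x⟩) = |⟨-x|+y⟩|² = 1/2.
Joint probability = 1/2 × 1/2 = 0.250.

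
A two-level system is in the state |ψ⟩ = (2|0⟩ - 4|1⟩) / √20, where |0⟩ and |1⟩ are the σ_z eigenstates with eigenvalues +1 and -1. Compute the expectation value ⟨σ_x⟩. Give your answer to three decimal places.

-0.800

⟨σ_x⟩ = 2 Re(a* b)/(|a|²+|b|²) with a = 2, b = -4.
a* b = -8, so ⟨σ_x⟩ = -16/20.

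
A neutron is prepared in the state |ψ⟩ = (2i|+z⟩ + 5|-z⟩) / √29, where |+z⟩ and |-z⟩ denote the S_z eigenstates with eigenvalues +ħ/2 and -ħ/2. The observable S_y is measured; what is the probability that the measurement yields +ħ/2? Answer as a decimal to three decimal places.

|+y⟩ = (|+z⟩ + i|-z⟩)/√2, so ⟨+y|ψ⟩ = (-3i) / (√2·√29).
P = |-3i|² / 58 = 9/58.

0.155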